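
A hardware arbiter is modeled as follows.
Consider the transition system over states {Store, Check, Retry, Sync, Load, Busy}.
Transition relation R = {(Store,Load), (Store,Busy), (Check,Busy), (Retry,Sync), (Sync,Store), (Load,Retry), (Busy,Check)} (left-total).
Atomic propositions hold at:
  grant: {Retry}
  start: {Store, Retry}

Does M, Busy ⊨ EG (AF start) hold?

AF start: least fixpoint, start Z0 = {Store, Retry}, add states with every successor in Z. Z1 = {Store, Retry, Sync, Load}; fixed.
Sat(AF start) = {Store, Retry, Sync, Load}
EG (AF start): greatest fixpoint, start Z0 = {Store, Retry, Sync, Load}, keep only states in Sat with some successor in Z. Already a fixed point.
Sat(EG (AF start)) = {Store, Retry, Sync, Load}
Busy ∉ Sat(EG (AF start)) = {Store, Retry, Sync, Load}, so the formula does not hold at Busy.

No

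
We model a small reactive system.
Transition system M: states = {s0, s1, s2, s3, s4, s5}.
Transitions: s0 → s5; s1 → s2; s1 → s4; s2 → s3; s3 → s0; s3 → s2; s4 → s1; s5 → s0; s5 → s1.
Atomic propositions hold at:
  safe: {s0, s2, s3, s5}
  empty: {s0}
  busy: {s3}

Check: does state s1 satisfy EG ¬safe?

Sat(¬safe) = {s1, s4}
EG ¬safe: greatest fixpoint, start Z0 = {s1, s4}, keep only states in Sat with some successor in Z. Already a fixed point.
Sat(EG ¬safe) = {s1, s4}
s1 ∈ Sat(EG ¬safe) = {s1, s4}, so the formula holds at s1.

Yes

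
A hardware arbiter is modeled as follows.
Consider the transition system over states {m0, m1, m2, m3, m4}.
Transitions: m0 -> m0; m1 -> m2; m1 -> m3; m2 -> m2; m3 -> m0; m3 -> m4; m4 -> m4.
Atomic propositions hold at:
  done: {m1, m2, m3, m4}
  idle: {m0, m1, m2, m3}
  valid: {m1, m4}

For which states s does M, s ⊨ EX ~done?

Sat(~done) = {m0}
Sat(EX ~done) = {s : some successor in {m0}} = {m0, m3}

{m0, m3}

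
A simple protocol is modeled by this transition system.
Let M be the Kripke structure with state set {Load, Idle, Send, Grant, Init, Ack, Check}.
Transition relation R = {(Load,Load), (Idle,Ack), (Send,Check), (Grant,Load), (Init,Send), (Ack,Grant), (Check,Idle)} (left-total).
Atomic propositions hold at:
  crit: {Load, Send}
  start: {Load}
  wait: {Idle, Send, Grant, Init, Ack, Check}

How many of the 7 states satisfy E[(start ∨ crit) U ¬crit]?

6

Sat(start ∨ crit) = {Load, Send}
Sat(¬crit) = {Idle, Grant, Init, Ack, Check}
E[(start ∨ crit) U ¬crit]: least fixpoint, start Z0 = Sat(¬crit) = {Idle, Grant, Init, Ack, Check}, add states in Sat(start ∨ crit) with some successor in Z. Z1 = {Idle, Send, Grant, Init, Ack, Check}; fixed.
Sat(E[(start ∨ crit) U ¬crit]) = {Idle, Send, Grant, Init, Ack, Check}
|Sat(E[(start ∨ crit) U ¬crit])| = |{Idle, Send, Grant, Init, Ack, Check}| = 6.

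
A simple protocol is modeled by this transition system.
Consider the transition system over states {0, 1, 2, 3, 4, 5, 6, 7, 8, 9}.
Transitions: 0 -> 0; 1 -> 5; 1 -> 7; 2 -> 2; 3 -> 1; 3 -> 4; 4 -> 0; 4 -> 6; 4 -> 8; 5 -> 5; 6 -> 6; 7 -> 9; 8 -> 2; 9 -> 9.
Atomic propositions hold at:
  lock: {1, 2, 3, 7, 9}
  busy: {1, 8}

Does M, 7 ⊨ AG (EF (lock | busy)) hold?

Yes

Sat(lock | busy) = {1, 2, 3, 7, 8, 9}
EF (lock | busy): least fixpoint, start Z0 = {1, 2, 3, 7, 8, 9}, add states with some successor in Z. Z1 = {1, 2, 3, 4, 7, 8, 9}; fixed.
Sat(EF (lock | busy)) = {1, 2, 3, 4, 7, 8, 9}
AG (EF (lock | busy)): greatest fixpoint, start Z0 = {1, 2, 3, 4, 7, 8, 9}, keep only states in Sat with every successor in Z. Z1 = {2, 3, 7, 8, 9}; Z2 = {2, 7, 8, 9}; fixed.
Sat(AG (EF (lock | busy))) = {2, 7, 8, 9}
7 ∈ Sat(AG (EF (lock | busy))) = {2, 7, 8, 9}, so the formula holds at 7.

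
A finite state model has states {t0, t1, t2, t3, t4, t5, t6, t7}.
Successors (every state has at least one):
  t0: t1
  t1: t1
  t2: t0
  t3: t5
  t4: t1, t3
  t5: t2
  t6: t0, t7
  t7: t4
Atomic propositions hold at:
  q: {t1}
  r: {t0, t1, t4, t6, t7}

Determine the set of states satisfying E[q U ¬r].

Sat(¬r) = {t2, t3, t5}
E[q U ¬r]: least fixpoint, start Z0 = Sat(¬r) = {t2, t3, t5}, add states in Sat(q) with some successor in Z. Already a fixed point.
Sat(E[q U ¬r]) = {t2, t3, t5}

{t2, t3, t5}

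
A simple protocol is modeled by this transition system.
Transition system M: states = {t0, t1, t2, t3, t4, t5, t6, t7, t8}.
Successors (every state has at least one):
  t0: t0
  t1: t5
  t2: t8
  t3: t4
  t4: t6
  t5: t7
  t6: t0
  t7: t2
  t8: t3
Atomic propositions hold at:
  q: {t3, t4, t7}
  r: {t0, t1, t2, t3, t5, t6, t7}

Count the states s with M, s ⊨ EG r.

EG r: greatest fixpoint, start Z0 = {t0, t1, t2, t3, t5, t6, t7}, keep only states in Sat with some successor in Z. Z1 = {t0, t1, t5, t6, t7}; Z2 = {t0, t1, t5, t6}; Z3 = {t0, t1, t6}; Z4 = {t0, t6}; fixed.
Sat(EG r) = {t0, t6}
|Sat(EG r)| = |{t0, t6}| = 2.

2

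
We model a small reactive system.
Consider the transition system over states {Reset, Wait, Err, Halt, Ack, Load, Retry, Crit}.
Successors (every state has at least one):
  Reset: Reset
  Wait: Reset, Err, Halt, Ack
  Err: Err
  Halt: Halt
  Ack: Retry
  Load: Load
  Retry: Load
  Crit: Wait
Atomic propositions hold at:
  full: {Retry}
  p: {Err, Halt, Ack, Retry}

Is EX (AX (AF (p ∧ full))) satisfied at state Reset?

No

Sat(p ∧ full) = {Retry}
AF (p ∧ full): least fixpoint, start Z0 = {Retry}, add states with every successor in Z. Z1 = {Ack, Retry}; fixed.
Sat(AF (p ∧ full)) = {Ack, Retry}
Sat(AX (AF (p ∧ full))) = {s : every successor in {Ack, Retry}} = {Ack}
Sat(EX (AX (AF (p ∧ full)))) = {s : some successor in {Ack}} = {Wait}
Reset ∉ Sat(EX (AX (AF (p ∧ full)))) = {Wait}, so the formula does not hold at Reset.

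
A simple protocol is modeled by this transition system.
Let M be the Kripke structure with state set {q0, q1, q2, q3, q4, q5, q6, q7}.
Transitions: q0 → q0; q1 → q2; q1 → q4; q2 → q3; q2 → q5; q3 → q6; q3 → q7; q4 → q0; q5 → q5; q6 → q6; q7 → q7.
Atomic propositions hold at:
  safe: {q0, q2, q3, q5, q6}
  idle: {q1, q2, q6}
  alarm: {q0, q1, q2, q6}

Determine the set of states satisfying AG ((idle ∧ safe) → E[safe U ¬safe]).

{q0, q4, q5, q7}

Sat(idle ∧ safe) = {q2, q6}
Sat(¬safe) = {q1, q4, q7}
E[safe U ¬safe]: least fixpoint, start Z0 = Sat(¬safe) = {q1, q4, q7}, add states in Sat(safe) with some successor in Z. Z1 = {q1, q3, q4, q7}; Z2 = {q1, q2, q3, q4, q7}; fixed.
Sat(E[safe U ¬safe]) = {q1, q2, q3, q4, q7}
Sat((idle ∧ safe) → E[safe U ¬safe]) = {q0, q1, q2, q3, q4, q5, q7}
AG ((idle ∧ safe) → E[safe U ¬safe]): greatest fixpoint, start Z0 = {q0, q1, q2, q3, q4, q5, q7}, keep only states in Sat with every successor in Z. Z1 = {q0, q1, q2, q4, q5, q7}; Z2 = {q0, q1, q4, q5, q7}; Z3 = {q0, q4, q5, q7}; fixed.
Sat(AG ((idle ∧ safe) → E[safe U ¬safe])) = {q0, q4, q5, q7}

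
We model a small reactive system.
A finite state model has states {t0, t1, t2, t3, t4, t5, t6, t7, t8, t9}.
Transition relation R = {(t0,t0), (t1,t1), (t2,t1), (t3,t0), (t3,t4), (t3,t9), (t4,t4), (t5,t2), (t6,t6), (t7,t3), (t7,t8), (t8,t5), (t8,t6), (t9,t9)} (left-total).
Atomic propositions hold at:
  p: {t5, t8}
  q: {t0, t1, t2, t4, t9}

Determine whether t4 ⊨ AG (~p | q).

Sat(~p) = {t0, t1, t2, t3, t4, t6, t7, t9}
Sat(~p | q) = {t0, t1, t2, t3, t4, t6, t7, t9}
AG (~p | q): greatest fixpoint, start Z0 = {t0, t1, t2, t3, t4, t6, t7, t9}, keep only states in Sat with every successor in Z. Z1 = {t0, t1, t2, t3, t4, t6, t9}; fixed.
Sat(AG (~p | q)) = {t0, t1, t2, t3, t4, t6, t9}
t4 ∈ Sat(AG (~p | q)) = {t0, t1, t2, t3, t4, t6, t9}, so the formula holds at t4.

Yes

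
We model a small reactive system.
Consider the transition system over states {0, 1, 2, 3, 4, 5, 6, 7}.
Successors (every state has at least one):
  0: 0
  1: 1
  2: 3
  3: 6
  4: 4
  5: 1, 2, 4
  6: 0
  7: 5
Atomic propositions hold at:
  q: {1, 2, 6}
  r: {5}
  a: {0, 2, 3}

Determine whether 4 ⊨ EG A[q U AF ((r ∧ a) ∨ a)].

Sat(r ∧ a) = ∅
Sat((r ∧ a) ∨ a) = {0, 2, 3}
AF ((r ∧ a) ∨ a): least fixpoint, start Z0 = {0, 2, 3}, add states with every successor in Z. Z1 = {0, 2, 3, 6}; fixed.
Sat(AF ((r ∧ a) ∨ a)) = {0, 2, 3, 6}
A[q U AF ((r ∧ a) ∨ a)]: least fixpoint, start Z0 = Sat(AF ((r ∧ a) ∨ a)) = {0, 2, 3, 6}, add states in Sat(q) with every successor in Z. Already a fixed point.
Sat(A[q U AF ((r ∧ a) ∨ a)]) = {0, 2, 3, 6}
EG A[q U AF ((r ∧ a) ∨ a)]: greatest fixpoint, start Z0 = {0, 2, 3, 6}, keep only states in Sat with some successor in Z. Already a fixed point.
Sat(EG A[q U AF ((r ∧ a) ∨ a)]) = {0, 2, 3, 6}
4 ∉ Sat(EG A[q U AF ((r ∧ a) ∨ a)]) = {0, 2, 3, 6}, so the formula does not hold at 4.

No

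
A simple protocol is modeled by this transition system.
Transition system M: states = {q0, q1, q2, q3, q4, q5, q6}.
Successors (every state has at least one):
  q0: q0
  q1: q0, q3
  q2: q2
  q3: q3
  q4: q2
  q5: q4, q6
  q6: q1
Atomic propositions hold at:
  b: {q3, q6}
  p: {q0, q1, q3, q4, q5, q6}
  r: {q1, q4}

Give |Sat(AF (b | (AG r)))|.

2

AG r: greatest fixpoint, start Z0 = {q1, q4}, keep only states in Sat with every successor in Z. Z1 = ∅; fixed.
Sat(AG r) = ∅
Sat(b | (AG r)) = {q3, q6}
AF (b | (AG r)): least fixpoint, start Z0 = {q3, q6}, add states with every successor in Z. Already a fixed point.
Sat(AF (b | (AG r))) = {q3, q6}
|Sat(AF (b | (AG r)))| = |{q3, q6}| = 2.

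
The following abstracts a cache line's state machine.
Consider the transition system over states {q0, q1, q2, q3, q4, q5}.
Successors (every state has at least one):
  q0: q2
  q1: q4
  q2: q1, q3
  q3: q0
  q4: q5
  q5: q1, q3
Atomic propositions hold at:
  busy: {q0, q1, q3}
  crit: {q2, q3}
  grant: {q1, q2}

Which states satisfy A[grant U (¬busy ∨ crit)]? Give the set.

Sat(¬busy) = {q2, q4, q5}
Sat(¬busy ∨ crit) = {q2, q3, q4, q5}
A[grant U (¬busy ∨ crit)]: least fixpoint, start Z0 = Sat((¬busy ∨ crit)) = {q2, q3, q4, q5}, add states in Sat(grant) with every successor in Z. Z1 = {q1, q2, q3, q4, q5}; fixed.
Sat(A[grant U (¬busy ∨ crit)]) = {q1, q2, q3, q4, q5}

{q1, q2, q3, q4, q5}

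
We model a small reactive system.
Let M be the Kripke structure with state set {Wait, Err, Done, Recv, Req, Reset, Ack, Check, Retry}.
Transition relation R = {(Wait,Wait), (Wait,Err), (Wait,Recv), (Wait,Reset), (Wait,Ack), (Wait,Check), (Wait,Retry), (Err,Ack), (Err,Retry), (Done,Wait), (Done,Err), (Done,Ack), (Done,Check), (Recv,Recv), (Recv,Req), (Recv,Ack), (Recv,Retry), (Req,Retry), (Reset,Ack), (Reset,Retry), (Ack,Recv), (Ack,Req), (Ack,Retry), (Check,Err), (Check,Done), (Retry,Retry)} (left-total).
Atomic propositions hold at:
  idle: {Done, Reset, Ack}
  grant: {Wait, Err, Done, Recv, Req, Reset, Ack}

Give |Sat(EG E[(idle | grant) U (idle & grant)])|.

6

Sat(idle | grant) = {Wait, Err, Done, Recv, Req, Reset, Ack}
Sat(idle & grant) = {Done, Reset, Ack}
E[(idle | grant) U (idle & grant)]: least fixpoint, start Z0 = Sat((idle & grant)) = {Done, Reset, Ack}, add states in Sat(idle | grant) with some successor in Z. Z1 = {Wait, Err, Done, Recv, Reset, Ack}; fixed.
Sat(E[(idle | grant) U (idle & grant)]) = {Wait, Err, Done, Recv, Reset, Ack}
EG E[(idle | grant) U (idle & grant)]: greatest fixpoint, start Z0 = {Wait, Err, Done, Recv, Reset, Ack}, keep only states in Sat with some successor in Z. Already a fixed point.
Sat(EG E[(idle | grant) U (idle & grant)]) = {Wait, Err, Done, Recv, Reset, Ack}
|Sat(EG E[(idle | grant) U (idle & grant)])| = |{Wait, Err, Done, Recv, Reset, Ack}| = 6.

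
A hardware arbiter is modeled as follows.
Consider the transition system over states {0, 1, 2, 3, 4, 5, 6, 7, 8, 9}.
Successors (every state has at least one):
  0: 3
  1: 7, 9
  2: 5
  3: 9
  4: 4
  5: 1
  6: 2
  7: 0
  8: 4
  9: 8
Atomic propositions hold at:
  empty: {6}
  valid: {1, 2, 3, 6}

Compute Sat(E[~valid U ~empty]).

Sat(~valid) = {0, 4, 5, 7, 8, 9}
Sat(~empty) = {0, 1, 2, 3, 4, 5, 7, 8, 9}
E[~valid U ~empty]: least fixpoint, start Z0 = Sat(~empty) = {0, 1, 2, 3, 4, 5, 7, 8, 9}, add states in Sat(~valid) with some successor in Z. Already a fixed point.
Sat(E[~valid U ~empty]) = {0, 1, 2, 3, 4, 5, 7, 8, 9}

{0, 1, 2, 3, 4, 5, 7, 8, 9}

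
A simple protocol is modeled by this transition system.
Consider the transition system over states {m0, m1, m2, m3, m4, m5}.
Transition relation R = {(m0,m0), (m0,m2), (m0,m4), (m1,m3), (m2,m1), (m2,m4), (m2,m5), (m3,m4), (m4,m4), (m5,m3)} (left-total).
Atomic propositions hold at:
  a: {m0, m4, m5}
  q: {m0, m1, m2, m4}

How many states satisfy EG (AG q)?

1

AG q: greatest fixpoint, start Z0 = {m0, m1, m2, m4}, keep only states in Sat with every successor in Z. Z1 = {m0, m4}; Z2 = {m4}; fixed.
Sat(AG q) = {m4}
EG (AG q): greatest fixpoint, start Z0 = {m4}, keep only states in Sat with some successor in Z. Already a fixed point.
Sat(EG (AG q)) = {m4}
|Sat(EG (AG q))| = |{m4}| = 1.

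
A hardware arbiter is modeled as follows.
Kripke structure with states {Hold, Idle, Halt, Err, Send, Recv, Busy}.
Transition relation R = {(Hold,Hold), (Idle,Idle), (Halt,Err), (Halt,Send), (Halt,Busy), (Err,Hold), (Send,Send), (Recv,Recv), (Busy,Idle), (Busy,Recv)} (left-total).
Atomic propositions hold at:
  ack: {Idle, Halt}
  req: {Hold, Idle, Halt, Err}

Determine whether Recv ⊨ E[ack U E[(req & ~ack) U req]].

No

Sat(~ack) = {Hold, Err, Send, Recv, Busy}
Sat(req & ~ack) = {Hold, Err}
E[(req & ~ack) U req]: least fixpoint, start Z0 = Sat(req) = {Hold, Idle, Halt, Err}, add states in Sat(req & ~ack) with some successor in Z. Already a fixed point.
Sat(E[(req & ~ack) U req]) = {Hold, Idle, Halt, Err}
E[ack U E[(req & ~ack) U req]]: least fixpoint, start Z0 = Sat(E[(req & ~ack) U req]) = {Hold, Idle, Halt, Err}, add states in Sat(ack) with some successor in Z. Already a fixed point.
Sat(E[ack U E[(req & ~ack) U req]]) = {Hold, Idle, Halt, Err}
Recv ∉ Sat(E[ack U E[(req & ~ack) U req]]) = {Hold, Idle, Halt, Err}, so the formula does not hold at Recv.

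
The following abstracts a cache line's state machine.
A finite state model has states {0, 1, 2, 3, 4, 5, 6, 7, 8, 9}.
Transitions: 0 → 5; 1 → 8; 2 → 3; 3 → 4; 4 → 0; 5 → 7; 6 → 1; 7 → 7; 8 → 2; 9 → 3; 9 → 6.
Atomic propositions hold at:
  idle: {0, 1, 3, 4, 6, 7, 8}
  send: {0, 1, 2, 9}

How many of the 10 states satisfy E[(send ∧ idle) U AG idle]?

Sat(send ∧ idle) = {0, 1}
AG idle: greatest fixpoint, start Z0 = {0, 1, 3, 4, 6, 7, 8}, keep only states in Sat with every successor in Z. Z1 = {1, 3, 4, 6, 7}; Z2 = {3, 6, 7}; Z3 = {7}; fixed.
Sat(AG idle) = {7}
E[(send ∧ idle) U AG idle]: least fixpoint, start Z0 = Sat(AG idle) = {7}, add states in Sat(send ∧ idle) with some successor in Z. Already a fixed point.
Sat(E[(send ∧ idle) U AG idle]) = {7}
|Sat(E[(send ∧ idle) U AG idle])| = |{7}| = 1.

1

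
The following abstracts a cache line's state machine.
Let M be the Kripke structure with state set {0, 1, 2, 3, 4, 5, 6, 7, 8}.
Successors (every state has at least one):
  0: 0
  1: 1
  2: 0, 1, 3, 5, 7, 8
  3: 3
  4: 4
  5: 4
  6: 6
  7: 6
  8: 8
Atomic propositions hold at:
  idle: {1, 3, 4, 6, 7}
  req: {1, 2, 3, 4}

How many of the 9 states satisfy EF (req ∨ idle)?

7

Sat(req ∨ idle) = {1, 2, 3, 4, 6, 7}
EF (req ∨ idle): least fixpoint, start Z0 = {1, 2, 3, 4, 6, 7}, add states with some successor in Z. Z1 = {1, 2, 3, 4, 5, 6, 7}; fixed.
Sat(EF (req ∨ idle)) = {1, 2, 3, 4, 5, 6, 7}
|Sat(EF (req ∨ idle))| = |{1, 2, 3, 4, 5, 6, 7}| = 7.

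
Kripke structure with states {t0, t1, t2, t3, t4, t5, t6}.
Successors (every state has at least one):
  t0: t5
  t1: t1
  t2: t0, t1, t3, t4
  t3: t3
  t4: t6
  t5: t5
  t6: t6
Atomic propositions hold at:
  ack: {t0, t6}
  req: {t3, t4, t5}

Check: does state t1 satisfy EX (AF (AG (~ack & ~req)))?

Yes

Sat(~ack) = {t1, t2, t3, t4, t5}
Sat(~req) = {t0, t1, t2, t6}
Sat(~ack & ~req) = {t1, t2}
AG (~ack & ~req): greatest fixpoint, start Z0 = {t1, t2}, keep only states in Sat with every successor in Z. Z1 = {t1}; fixed.
Sat(AG (~ack & ~req)) = {t1}
AF (AG (~ack & ~req)): least fixpoint, start Z0 = {t1}, add states with every successor in Z. Already a fixed point.
Sat(AF (AG (~ack & ~req))) = {t1}
Sat(EX (AF (AG (~ack & ~req)))) = {s : some successor in {t1}} = {t1, t2}
t1 ∈ Sat(EX (AF (AG (~ack & ~req)))) = {t1, t2}, so the formula holds at t1.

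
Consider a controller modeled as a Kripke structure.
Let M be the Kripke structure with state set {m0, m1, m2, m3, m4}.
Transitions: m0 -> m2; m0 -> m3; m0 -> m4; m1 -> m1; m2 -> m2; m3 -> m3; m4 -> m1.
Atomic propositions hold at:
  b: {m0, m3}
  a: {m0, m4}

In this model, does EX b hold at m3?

Sat(EX b) = {s : some successor in {m0, m3}} = {m0, m3}
m3 ∈ Sat(EX b) = {m0, m3}, so the formula holds at m3.

Yes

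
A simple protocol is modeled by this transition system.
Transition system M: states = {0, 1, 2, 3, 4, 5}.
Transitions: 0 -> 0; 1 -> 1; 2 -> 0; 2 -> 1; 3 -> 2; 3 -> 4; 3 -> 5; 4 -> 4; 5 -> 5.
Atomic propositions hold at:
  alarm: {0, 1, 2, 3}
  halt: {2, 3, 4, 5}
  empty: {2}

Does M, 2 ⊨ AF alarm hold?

AF alarm: least fixpoint, start Z0 = {0, 1, 2, 3}, add states with every successor in Z. Already a fixed point.
Sat(AF alarm) = {0, 1, 2, 3}
2 ∈ Sat(AF alarm) = {0, 1, 2, 3}, so the formula holds at 2.

Yes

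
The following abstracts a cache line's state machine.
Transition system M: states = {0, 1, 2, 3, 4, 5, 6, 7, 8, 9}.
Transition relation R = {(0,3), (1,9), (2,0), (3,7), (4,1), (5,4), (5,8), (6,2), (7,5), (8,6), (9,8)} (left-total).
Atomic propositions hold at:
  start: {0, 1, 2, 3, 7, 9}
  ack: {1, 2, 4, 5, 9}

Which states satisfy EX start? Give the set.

Sat(EX start) = {s : some successor in {0, 1, 2, 3, 7, 9}} = {0, 1, 2, 3, 4, 6}

{0, 1, 2, 3, 4, 6}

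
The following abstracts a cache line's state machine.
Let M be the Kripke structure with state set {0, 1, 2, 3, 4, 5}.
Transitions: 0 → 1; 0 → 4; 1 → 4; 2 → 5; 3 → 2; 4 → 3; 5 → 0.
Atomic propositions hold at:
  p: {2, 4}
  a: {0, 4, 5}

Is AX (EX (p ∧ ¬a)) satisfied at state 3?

No

Sat(¬a) = {1, 2, 3}
Sat(p ∧ ¬a) = {2}
Sat(EX (p ∧ ¬a)) = {s : some successor in {2}} = {3}
Sat(AX (EX (p ∧ ¬a))) = {s : every successor in {3}} = {4}
3 ∉ Sat(AX (EX (p ∧ ¬a))) = {4}, so the formula does not hold at 3.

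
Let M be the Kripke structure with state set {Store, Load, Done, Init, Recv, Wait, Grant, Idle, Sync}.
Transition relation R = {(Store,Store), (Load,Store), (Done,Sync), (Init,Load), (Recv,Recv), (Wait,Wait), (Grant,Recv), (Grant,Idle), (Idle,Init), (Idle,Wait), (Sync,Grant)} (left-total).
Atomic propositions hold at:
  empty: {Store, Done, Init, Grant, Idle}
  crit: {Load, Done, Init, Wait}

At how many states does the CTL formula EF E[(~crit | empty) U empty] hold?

7

Sat(~crit) = {Store, Recv, Grant, Idle, Sync}
Sat(~crit | empty) = {Store, Done, Init, Recv, Grant, Idle, Sync}
E[(~crit | empty) U empty]: least fixpoint, start Z0 = Sat(empty) = {Store, Done, Init, Grant, Idle}, add states in Sat(~crit | empty) with some successor in Z. Z1 = {Store, Done, Init, Grant, Idle, Sync}; fixed.
Sat(E[(~crit | empty) U empty]) = {Store, Done, Init, Grant, Idle, Sync}
EF E[(~crit | empty) U empty]: least fixpoint, start Z0 = {Store, Done, Init, Grant, Idle, Sync}, add states with some successor in Z. Z1 = {Store, Load, Done, Init, Grant, Idle, Sync}; fixed.
Sat(EF E[(~crit | empty) U empty]) = {Store, Load, Done, Init, Grant, Idle, Sync}
|Sat(EF E[(~crit | empty) U empty])| = |{Store, Load, Done, Init, Grant, Idle, Sync}| = 7.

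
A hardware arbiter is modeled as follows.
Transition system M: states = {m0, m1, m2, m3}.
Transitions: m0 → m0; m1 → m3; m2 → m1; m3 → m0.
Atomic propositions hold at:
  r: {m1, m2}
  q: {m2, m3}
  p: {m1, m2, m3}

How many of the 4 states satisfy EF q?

EF q: least fixpoint, start Z0 = {m2, m3}, add states with some successor in Z. Z1 = {m1, m2, m3}; fixed.
Sat(EF q) = {m1, m2, m3}
|Sat(EF q)| = |{m1, m2, m3}| = 3.

3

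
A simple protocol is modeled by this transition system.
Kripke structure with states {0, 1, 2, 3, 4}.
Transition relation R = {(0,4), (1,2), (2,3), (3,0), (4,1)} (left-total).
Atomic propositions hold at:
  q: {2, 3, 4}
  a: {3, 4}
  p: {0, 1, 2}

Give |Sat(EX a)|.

2

Sat(EX a) = {s : some successor in {3, 4}} = {0, 2}
|Sat(EX a)| = |{0, 2}| = 2.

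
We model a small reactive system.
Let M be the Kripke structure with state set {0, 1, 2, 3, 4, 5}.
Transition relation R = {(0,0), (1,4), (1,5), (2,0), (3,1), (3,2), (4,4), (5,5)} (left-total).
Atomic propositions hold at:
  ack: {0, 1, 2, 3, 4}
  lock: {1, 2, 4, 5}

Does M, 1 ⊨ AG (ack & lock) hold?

No

Sat(ack & lock) = {1, 2, 4}
AG (ack & lock): greatest fixpoint, start Z0 = {1, 2, 4}, keep only states in Sat with every successor in Z. Z1 = {4}; fixed.
Sat(AG (ack & lock)) = {4}
1 ∉ Sat(AG (ack & lock)) = {4}, so the formula does not hold at 1.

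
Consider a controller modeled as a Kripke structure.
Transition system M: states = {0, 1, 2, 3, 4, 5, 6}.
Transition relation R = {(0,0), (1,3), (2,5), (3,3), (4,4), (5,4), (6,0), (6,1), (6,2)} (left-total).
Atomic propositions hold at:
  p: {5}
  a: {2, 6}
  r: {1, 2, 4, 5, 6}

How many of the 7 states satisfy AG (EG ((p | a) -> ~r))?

4

Sat(p | a) = {2, 5, 6}
Sat(~r) = {0, 3}
Sat((p | a) -> ~r) = {0, 1, 3, 4}
EG ((p | a) -> ~r): greatest fixpoint, start Z0 = {0, 1, 3, 4}, keep only states in Sat with some successor in Z. Already a fixed point.
Sat(EG ((p | a) -> ~r)) = {0, 1, 3, 4}
AG (EG ((p | a) -> ~r)): greatest fixpoint, start Z0 = {0, 1, 3, 4}, keep only states in Sat with every successor in Z. Already a fixed point.
Sat(AG (EG ((p | a) -> ~r))) = {0, 1, 3, 4}
|Sat(AG (EG ((p | a) -> ~r)))| = |{0, 1, 3, 4}| = 4.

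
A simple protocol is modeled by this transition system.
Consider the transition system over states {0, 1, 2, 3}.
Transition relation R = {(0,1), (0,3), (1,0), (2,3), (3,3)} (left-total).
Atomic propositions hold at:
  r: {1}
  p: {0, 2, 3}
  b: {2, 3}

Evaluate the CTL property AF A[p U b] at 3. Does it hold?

A[p U b]: least fixpoint, start Z0 = Sat(b) = {2, 3}, add states in Sat(p) with every successor in Z. Already a fixed point.
Sat(A[p U b]) = {2, 3}
AF A[p U b]: least fixpoint, start Z0 = {2, 3}, add states with every successor in Z. Already a fixed point.
Sat(AF A[p U b]) = {2, 3}
3 ∈ Sat(AF A[p U b]) = {2, 3}, so the formula holds at 3.

Yes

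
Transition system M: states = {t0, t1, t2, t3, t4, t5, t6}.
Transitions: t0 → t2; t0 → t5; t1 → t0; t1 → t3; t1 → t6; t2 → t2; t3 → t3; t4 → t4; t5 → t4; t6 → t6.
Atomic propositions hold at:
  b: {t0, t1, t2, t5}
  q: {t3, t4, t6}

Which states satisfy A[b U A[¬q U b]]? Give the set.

{t0, t1, t2, t5}

Sat(¬q) = {t0, t1, t2, t5}
A[¬q U b]: least fixpoint, start Z0 = Sat(b) = {t0, t1, t2, t5}, add states in Sat(¬q) with every successor in Z. Already a fixed point.
Sat(A[¬q U b]) = {t0, t1, t2, t5}
A[b U A[¬q U b]]: least fixpoint, start Z0 = Sat(A[¬q U b]) = {t0, t1, t2, t5}, add states in Sat(b) with every successor in Z. Already a fixed point.
Sat(A[b U A[¬q U b]]) = {t0, t1, t2, t5}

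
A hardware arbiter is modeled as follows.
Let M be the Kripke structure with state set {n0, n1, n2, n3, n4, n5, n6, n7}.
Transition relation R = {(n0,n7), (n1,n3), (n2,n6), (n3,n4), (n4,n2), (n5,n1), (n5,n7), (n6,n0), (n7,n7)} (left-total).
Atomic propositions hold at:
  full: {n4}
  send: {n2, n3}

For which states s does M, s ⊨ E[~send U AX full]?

{n1, n3, n5}

Sat(~send) = {n0, n1, n4, n5, n6, n7}
Sat(AX full) = {s : every successor in {n4}} = {n3}
E[~send U AX full]: least fixpoint, start Z0 = Sat(AX full) = {n3}, add states in Sat(~send) with some successor in Z. Z1 = {n1, n3}; Z2 = {n1, n3, n5}; fixed.
Sat(E[~send U AX full]) = {n1, n3, n5}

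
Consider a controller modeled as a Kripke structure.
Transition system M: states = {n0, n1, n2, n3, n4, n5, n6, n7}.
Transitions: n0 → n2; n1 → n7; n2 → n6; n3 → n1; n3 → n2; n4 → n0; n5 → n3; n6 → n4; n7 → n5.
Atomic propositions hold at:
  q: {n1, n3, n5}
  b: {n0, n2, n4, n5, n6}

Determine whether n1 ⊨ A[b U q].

Yes

A[b U q]: least fixpoint, start Z0 = Sat(q) = {n1, n3, n5}, add states in Sat(b) with every successor in Z. Already a fixed point.
Sat(A[b U q]) = {n1, n3, n5}
n1 ∈ Sat(A[b U q]) = {n1, n3, n5}, so the formula holds at n1.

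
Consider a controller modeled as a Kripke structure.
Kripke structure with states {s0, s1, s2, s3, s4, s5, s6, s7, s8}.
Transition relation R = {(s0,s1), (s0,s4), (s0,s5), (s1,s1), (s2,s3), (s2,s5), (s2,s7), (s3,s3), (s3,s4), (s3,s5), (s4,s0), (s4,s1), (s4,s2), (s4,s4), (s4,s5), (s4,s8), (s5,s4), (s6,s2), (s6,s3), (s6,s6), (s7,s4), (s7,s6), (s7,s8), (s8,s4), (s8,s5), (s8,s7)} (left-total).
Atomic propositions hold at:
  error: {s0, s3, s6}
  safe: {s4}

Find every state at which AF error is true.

{s0, s3, s6}

AF error: least fixpoint, start Z0 = {s0, s3, s6}, add states with every successor in Z. Already a fixed point.
Sat(AF error) = {s0, s3, s6}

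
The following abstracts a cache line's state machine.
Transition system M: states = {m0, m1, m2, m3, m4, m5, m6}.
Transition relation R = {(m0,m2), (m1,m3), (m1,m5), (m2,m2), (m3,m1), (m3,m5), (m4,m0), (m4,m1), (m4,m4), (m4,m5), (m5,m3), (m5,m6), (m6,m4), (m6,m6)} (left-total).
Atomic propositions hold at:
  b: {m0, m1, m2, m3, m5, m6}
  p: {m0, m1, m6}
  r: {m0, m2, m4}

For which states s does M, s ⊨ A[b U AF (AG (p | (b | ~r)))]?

{m0, m2}

Sat(~r) = {m1, m3, m5, m6}
Sat(b | ~r) = {m0, m1, m2, m3, m5, m6}
Sat(p | (b | ~r)) = {m0, m1, m2, m3, m5, m6}
AG (p | (b | ~r)): greatest fixpoint, start Z0 = {m0, m1, m2, m3, m5, m6}, keep only states in Sat with every successor in Z. Z1 = {m0, m1, m2, m3, m5}; Z2 = {m0, m1, m2, m3}; Z3 = {m0, m2}; fixed.
Sat(AG (p | (b | ~r))) = {m0, m2}
AF (AG (p | (b | ~r))): least fixpoint, start Z0 = {m0, m2}, add states with every successor in Z. Already a fixed point.
Sat(AF (AG (p | (b | ~r)))) = {m0, m2}
A[b U AF (AG (p | (b | ~r)))]: least fixpoint, start Z0 = Sat(AF (AG (p | (b | ~r)))) = {m0, m2}, add states in Sat(b) with every successor in Z. Already a fixed point.
Sat(A[b U AF (AG (p | (b | ~r)))]) = {m0, m2}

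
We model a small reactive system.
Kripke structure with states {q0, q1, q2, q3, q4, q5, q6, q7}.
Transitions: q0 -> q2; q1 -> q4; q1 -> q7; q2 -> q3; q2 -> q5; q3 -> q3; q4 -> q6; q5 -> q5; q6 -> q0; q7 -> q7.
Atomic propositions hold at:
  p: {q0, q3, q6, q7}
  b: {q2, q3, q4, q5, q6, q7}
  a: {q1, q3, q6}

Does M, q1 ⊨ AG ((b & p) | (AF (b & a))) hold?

No

Sat(b & p) = {q3, q6, q7}
Sat(b & a) = {q3, q6}
AF (b & a): least fixpoint, start Z0 = {q3, q6}, add states with every successor in Z. Z1 = {q3, q4, q6}; fixed.
Sat(AF (b & a)) = {q3, q4, q6}
Sat((b & p) | (AF (b & a))) = {q3, q4, q6, q7}
AG ((b & p) | (AF (b & a))): greatest fixpoint, start Z0 = {q3, q4, q6, q7}, keep only states in Sat with every successor in Z. Z1 = {q3, q4, q7}; Z2 = {q3, q7}; fixed.
Sat(AG ((b & p) | (AF (b & a)))) = {q3, q7}
q1 ∉ Sat(AG ((b & p) | (AF (b & a)))) = {q3, q7}, so the formula does not hold at q1.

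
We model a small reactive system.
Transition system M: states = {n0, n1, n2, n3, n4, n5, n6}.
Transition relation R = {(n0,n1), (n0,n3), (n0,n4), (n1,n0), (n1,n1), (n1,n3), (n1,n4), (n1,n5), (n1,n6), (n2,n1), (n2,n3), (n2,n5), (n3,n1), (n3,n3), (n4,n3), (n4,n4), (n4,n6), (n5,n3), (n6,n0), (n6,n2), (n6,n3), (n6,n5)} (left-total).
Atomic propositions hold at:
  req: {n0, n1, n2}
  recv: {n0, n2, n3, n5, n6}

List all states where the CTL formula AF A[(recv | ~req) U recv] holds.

Sat(~req) = {n3, n4, n5, n6}
Sat(recv | ~req) = {n0, n2, n3, n4, n5, n6}
A[(recv | ~req) U recv]: least fixpoint, start Z0 = Sat(recv) = {n0, n2, n3, n5, n6}, add states in Sat(recv | ~req) with every successor in Z. Already a fixed point.
Sat(A[(recv | ~req) U recv]) = {n0, n2, n3, n5, n6}
AF A[(recv | ~req) U recv]: least fixpoint, start Z0 = {n0, n2, n3, n5, n6}, add states with every successor in Z. Already a fixed point.
Sat(AF A[(recv | ~req) U recv]) = {n0, n2, n3, n5, n6}

{n0, n2, n3, n5, n6}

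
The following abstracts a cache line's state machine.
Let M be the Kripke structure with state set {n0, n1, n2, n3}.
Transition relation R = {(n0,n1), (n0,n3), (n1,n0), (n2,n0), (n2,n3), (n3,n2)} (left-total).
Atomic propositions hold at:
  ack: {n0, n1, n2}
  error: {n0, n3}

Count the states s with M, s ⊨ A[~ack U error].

2

Sat(~ack) = {n3}
A[~ack U error]: least fixpoint, start Z0 = Sat(error) = {n0, n3}, add states in Sat(~ack) with every successor in Z. Already a fixed point.
Sat(A[~ack U error]) = {n0, n3}
|Sat(A[~ack U error])| = |{n0, n3}| = 2.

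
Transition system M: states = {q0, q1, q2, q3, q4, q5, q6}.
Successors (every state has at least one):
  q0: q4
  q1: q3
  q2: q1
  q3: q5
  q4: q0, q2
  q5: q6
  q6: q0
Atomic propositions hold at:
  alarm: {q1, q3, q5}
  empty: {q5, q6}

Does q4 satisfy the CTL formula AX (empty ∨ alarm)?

Sat(empty ∨ alarm) = {q1, q3, q5, q6}
Sat(AX (empty ∨ alarm)) = {s : every successor in {q1, q3, q5, q6}} = {q1, q2, q3, q5}
q4 ∉ Sat(AX (empty ∨ alarm)) = {q1, q2, q3, q5}, so the formula does not hold at q4.

No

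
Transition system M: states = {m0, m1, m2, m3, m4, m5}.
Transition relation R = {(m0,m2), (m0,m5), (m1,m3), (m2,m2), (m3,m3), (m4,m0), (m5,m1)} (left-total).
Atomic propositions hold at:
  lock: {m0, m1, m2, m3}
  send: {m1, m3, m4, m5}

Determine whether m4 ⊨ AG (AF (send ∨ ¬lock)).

Sat(¬lock) = {m4, m5}
Sat(send ∨ ¬lock) = {m1, m3, m4, m5}
AF (send ∨ ¬lock): least fixpoint, start Z0 = {m1, m3, m4, m5}, add states with every successor in Z. Already a fixed point.
Sat(AF (send ∨ ¬lock)) = {m1, m3, m4, m5}
AG (AF (send ∨ ¬lock)): greatest fixpoint, start Z0 = {m1, m3, m4, m5}, keep only states in Sat with every successor in Z. Z1 = {m1, m3, m5}; fixed.
Sat(AG (AF (send ∨ ¬lock))) = {m1, m3, m5}
m4 ∉ Sat(AG (AF (send ∨ ¬lock))) = {m1, m3, m5}, so the formula does not hold at m4.

No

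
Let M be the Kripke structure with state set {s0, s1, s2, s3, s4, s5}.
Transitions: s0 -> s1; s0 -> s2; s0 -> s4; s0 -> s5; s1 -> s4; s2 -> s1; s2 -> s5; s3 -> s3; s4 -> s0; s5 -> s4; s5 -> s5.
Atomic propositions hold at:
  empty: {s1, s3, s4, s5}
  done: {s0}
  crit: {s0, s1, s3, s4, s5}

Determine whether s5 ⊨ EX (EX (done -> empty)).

Yes

Sat(done -> empty) = {s1, s2, s3, s4, s5}
Sat(EX (done -> empty)) = {s : some successor in {s1, s2, s3, s4, s5}} = {s0, s1, s2, s3, s5}
Sat(EX (EX (done -> empty))) = {s : some successor in {s0, s1, s2, s3, s5}} = {s0, s2, s3, s4, s5}
s5 ∈ Sat(EX (EX (done -> empty))) = {s0, s2, s3, s4, s5}, so the formula holds at s5.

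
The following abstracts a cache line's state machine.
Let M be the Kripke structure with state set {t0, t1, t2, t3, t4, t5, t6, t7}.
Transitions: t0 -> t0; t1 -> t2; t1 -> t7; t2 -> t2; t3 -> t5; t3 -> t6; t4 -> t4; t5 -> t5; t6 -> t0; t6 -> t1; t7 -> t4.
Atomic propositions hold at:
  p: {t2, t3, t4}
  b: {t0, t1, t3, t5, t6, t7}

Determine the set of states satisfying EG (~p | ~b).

{t0, t1, t2, t4, t5, t6, t7}

Sat(~p) = {t0, t1, t5, t6, t7}
Sat(~b) = {t2, t4}
Sat(~p | ~b) = {t0, t1, t2, t4, t5, t6, t7}
EG (~p | ~b): greatest fixpoint, start Z0 = {t0, t1, t2, t4, t5, t6, t7}, keep only states in Sat with some successor in Z. Already a fixed point.
Sat(EG (~p | ~b)) = {t0, t1, t2, t4, t5, t6, t7}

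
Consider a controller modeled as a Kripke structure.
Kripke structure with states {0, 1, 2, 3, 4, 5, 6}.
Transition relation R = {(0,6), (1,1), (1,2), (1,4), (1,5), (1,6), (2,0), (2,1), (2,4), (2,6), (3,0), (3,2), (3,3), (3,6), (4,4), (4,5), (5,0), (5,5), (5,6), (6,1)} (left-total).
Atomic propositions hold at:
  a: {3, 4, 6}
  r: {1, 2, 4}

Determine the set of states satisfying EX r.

{1, 2, 3, 4, 6}

Sat(EX r) = {s : some successor in {1, 2, 4}} = {1, 2, 3, 4, 6}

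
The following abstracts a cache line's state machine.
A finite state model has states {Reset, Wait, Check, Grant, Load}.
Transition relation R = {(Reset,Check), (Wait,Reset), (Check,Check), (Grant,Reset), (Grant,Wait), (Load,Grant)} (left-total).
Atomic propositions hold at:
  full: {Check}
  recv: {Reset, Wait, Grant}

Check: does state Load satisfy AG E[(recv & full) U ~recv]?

Sat(recv & full) = ∅
Sat(~recv) = {Check, Load}
E[(recv & full) U ~recv]: least fixpoint, start Z0 = Sat(~recv) = {Check, Load}, add states in Sat(recv & full) with some successor in Z. Already a fixed point.
Sat(E[(recv & full) U ~recv]) = {Check, Load}
AG E[(recv & full) U ~recv]: greatest fixpoint, start Z0 = {Check, Load}, keep only states in Sat with every successor in Z. Z1 = {Check}; fixed.
Sat(AG E[(recv & full) U ~recv]) = {Check}
Load ∉ Sat(AG E[(recv & full) U ~recv]) = {Check}, so the formula does not hold at Load.

No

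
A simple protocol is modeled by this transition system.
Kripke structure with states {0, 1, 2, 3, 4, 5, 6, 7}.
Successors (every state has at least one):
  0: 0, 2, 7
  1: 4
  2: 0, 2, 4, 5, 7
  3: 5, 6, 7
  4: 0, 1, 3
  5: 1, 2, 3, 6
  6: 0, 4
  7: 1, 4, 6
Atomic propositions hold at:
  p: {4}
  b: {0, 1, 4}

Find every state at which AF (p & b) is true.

{1, 4}

Sat(p & b) = {4}
AF (p & b): least fixpoint, start Z0 = {4}, add states with every successor in Z. Z1 = {1, 4}; fixed.
Sat(AF (p & b)) = {1, 4}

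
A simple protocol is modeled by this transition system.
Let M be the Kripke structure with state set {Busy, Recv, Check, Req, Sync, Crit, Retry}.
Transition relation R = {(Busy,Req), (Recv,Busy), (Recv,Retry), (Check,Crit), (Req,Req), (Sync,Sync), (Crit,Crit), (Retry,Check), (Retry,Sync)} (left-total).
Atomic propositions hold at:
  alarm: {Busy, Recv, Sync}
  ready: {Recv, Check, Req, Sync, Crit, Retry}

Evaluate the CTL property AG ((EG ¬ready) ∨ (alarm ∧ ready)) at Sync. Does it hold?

Sat(¬ready) = {Busy}
EG ¬ready: greatest fixpoint, start Z0 = {Busy}, keep only states in Sat with some successor in Z. Z1 = ∅; fixed.
Sat(EG ¬ready) = ∅
Sat(alarm ∧ ready) = {Recv, Sync}
Sat((EG ¬ready) ∨ (alarm ∧ ready)) = {Recv, Sync}
AG ((EG ¬ready) ∨ (alarm ∧ ready)): greatest fixpoint, start Z0 = {Recv, Sync}, keep only states in Sat with every successor in Z. Z1 = {Sync}; fixed.
Sat(AG ((EG ¬ready) ∨ (alarm ∧ ready))) = {Sync}
Sync ∈ Sat(AG ((EG ¬ready) ∨ (alarm ∧ ready))) = {Sync}, so the formula holds at Sync.

Yes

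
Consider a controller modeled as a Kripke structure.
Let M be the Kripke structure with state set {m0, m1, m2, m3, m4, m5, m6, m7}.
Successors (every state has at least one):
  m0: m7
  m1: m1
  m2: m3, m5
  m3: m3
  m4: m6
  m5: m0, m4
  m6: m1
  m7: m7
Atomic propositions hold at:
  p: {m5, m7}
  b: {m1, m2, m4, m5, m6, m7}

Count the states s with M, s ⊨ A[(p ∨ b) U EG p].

Sat(p ∨ b) = {m1, m2, m4, m5, m6, m7}
EG p: greatest fixpoint, start Z0 = {m5, m7}, keep only states in Sat with some successor in Z. Z1 = {m7}; fixed.
Sat(EG p) = {m7}
A[(p ∨ b) U EG p]: least fixpoint, start Z0 = Sat(EG p) = {m7}, add states in Sat(p ∨ b) with every successor in Z. Already a fixed point.
Sat(A[(p ∨ b) U EG p]) = {m7}
|Sat(A[(p ∨ b) U EG p])| = |{m7}| = 1.

1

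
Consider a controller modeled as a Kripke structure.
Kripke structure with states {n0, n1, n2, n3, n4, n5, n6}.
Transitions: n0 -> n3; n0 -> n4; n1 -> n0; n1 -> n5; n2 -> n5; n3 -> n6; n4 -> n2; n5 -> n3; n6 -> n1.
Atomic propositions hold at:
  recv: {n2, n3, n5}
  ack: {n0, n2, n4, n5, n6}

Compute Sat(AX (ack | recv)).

Sat(ack | recv) = {n0, n2, n3, n4, n5, n6}
Sat(AX (ack | recv)) = {s : every successor in {n0, n2, n3, n4, n5, n6}} = {n0, n1, n2, n3, n4, n5}

{n0, n1, n2, n3, n4, n5}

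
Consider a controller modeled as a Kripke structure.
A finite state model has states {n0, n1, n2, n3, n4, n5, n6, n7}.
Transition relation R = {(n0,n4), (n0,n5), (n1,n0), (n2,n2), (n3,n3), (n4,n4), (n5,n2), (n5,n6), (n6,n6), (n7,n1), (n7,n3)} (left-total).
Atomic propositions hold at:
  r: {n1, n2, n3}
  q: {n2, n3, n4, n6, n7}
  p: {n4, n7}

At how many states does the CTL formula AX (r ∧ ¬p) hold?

3

Sat(¬p) = {n0, n1, n2, n3, n5, n6}
Sat(r ∧ ¬p) = {n1, n2, n3}
Sat(AX (r ∧ ¬p)) = {s : every successor in {n1, n2, n3}} = {n2, n3, n7}
|Sat(AX (r ∧ ¬p))| = |{n2, n3, n7}| = 3.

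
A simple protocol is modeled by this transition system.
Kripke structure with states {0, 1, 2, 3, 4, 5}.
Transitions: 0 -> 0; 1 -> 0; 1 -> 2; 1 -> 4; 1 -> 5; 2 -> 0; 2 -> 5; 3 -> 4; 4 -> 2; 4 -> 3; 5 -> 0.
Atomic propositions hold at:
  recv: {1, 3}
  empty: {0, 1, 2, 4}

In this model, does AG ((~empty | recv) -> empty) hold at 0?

Sat(~empty) = {3, 5}
Sat(~empty | recv) = {1, 3, 5}
Sat((~empty | recv) -> empty) = {0, 1, 2, 4}
AG ((~empty | recv) -> empty): greatest fixpoint, start Z0 = {0, 1, 2, 4}, keep only states in Sat with every successor in Z. Z1 = {0}; fixed.
Sat(AG ((~empty | recv) -> empty)) = {0}
0 ∈ Sat(AG ((~empty | recv) -> empty)) = {0}, so the formula holds at 0.

Yes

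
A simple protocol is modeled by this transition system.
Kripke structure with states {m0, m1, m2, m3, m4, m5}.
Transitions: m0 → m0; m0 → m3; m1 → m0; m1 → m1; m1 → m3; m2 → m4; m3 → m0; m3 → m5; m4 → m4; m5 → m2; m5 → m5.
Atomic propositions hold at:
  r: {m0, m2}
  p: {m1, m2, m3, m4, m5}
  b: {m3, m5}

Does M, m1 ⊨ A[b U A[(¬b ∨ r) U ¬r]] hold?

Sat(¬b) = {m0, m1, m2, m4}
Sat(¬b ∨ r) = {m0, m1, m2, m4}
Sat(¬r) = {m1, m3, m4, m5}
A[(¬b ∨ r) U ¬r]: least fixpoint, start Z0 = Sat(¬r) = {m1, m3, m4, m5}, add states in Sat(¬b ∨ r) with every successor in Z. Z1 = {m1, m2, m3, m4, m5}; fixed.
Sat(A[(¬b ∨ r) U ¬r]) = {m1, m2, m3, m4, m5}
A[b U A[(¬b ∨ r) U ¬r]]: least fixpoint, start Z0 = Sat(A[(¬b ∨ r) U ¬r]) = {m1, m2, m3, m4, m5}, add states in Sat(b) with every successor in Z. Already a fixed point.
Sat(A[b U A[(¬b ∨ r) U ¬r]]) = {m1, m2, m3, m4, m5}
m1 ∈ Sat(A[b U A[(¬b ∨ r) U ¬r]]) = {m1, m2, m3, m4, m5}, so the formula holds at m1.

Yes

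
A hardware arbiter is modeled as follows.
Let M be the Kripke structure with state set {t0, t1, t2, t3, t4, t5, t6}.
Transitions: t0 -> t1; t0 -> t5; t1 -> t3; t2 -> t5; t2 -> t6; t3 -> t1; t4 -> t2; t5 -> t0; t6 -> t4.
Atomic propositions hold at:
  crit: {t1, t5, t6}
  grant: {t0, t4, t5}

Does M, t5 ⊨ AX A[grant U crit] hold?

A[grant U crit]: least fixpoint, start Z0 = Sat(crit) = {t1, t5, t6}, add states in Sat(grant) with every successor in Z. Z1 = {t0, t1, t5, t6}; fixed.
Sat(A[grant U crit]) = {t0, t1, t5, t6}
Sat(AX A[grant U crit]) = {s : every successor in {t0, t1, t5, t6}} = {t0, t2, t3, t5}
t5 ∈ Sat(AX A[grant U crit]) = {t0, t2, t3, t5}, so the formula holds at t5.

Yes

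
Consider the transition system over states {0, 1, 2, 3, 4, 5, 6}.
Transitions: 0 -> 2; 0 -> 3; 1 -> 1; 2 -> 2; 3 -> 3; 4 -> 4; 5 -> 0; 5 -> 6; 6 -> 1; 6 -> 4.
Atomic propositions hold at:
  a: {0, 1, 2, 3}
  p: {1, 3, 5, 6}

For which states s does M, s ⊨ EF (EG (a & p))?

{0, 1, 3, 5, 6}

Sat(a & p) = {1, 3}
EG (a & p): greatest fixpoint, start Z0 = {1, 3}, keep only states in Sat with some successor in Z. Already a fixed point.
Sat(EG (a & p)) = {1, 3}
EF (EG (a & p)): least fixpoint, start Z0 = {1, 3}, add states with some successor in Z. Z1 = {0, 1, 3, 6}; Z2 = {0, 1, 3, 5, 6}; fixed.
Sat(EF (EG (a & p))) = {0, 1, 3, 5, 6}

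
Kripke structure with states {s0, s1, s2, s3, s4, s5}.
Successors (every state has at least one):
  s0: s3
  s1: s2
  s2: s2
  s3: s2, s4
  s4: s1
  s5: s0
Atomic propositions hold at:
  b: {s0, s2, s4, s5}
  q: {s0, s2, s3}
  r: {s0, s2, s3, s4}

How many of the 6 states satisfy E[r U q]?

3

E[r U q]: least fixpoint, start Z0 = Sat(q) = {s0, s2, s3}, add states in Sat(r) with some successor in Z. Already a fixed point.
Sat(E[r U q]) = {s0, s2, s3}
|Sat(E[r U q])| = |{s0, s2, s3}| = 3.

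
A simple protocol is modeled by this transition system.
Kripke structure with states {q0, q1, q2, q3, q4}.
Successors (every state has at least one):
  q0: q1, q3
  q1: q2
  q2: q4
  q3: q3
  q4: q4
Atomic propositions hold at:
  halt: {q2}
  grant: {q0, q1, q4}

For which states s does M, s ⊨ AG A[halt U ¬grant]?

{q3}

Sat(¬grant) = {q2, q3}
A[halt U ¬grant]: least fixpoint, start Z0 = Sat(¬grant) = {q2, q3}, add states in Sat(halt) with every successor in Z. Already a fixed point.
Sat(A[halt U ¬grant]) = {q2, q3}
AG A[halt U ¬grant]: greatest fixpoint, start Z0 = {q2, q3}, keep only states in Sat with every successor in Z. Z1 = {q3}; fixed.
Sat(AG A[halt U ¬grant]) = {q3}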